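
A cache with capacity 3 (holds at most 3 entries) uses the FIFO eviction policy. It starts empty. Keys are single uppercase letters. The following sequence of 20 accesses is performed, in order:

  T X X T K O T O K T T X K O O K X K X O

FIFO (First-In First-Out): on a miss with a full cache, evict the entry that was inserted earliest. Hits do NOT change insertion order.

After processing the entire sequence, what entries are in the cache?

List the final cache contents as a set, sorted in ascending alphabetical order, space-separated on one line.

FIFO simulation (capacity=3):
  1. access T: MISS. Cache (old->new): [T]
  2. access X: MISS. Cache (old->new): [T X]
  3. access X: HIT. Cache (old->new): [T X]
  4. access T: HIT. Cache (old->new): [T X]
  5. access K: MISS. Cache (old->new): [T X K]
  6. access O: MISS, evict T. Cache (old->new): [X K O]
  7. access T: MISS, evict X. Cache (old->new): [K O T]
  8. access O: HIT. Cache (old->new): [K O T]
  9. access K: HIT. Cache (old->new): [K O T]
  10. access T: HIT. Cache (old->new): [K O T]
  11. access T: HIT. Cache (old->new): [K O T]
  12. access X: MISS, evict K. Cache (old->new): [O T X]
  13. access K: MISS, evict O. Cache (old->new): [T X K]
  14. access O: MISS, evict T. Cache (old->new): [X K O]
  15. access O: HIT. Cache (old->new): [X K O]
  16. access K: HIT. Cache (old->new): [X K O]
  17. access X: HIT. Cache (old->new): [X K O]
  18. access K: HIT. Cache (old->new): [X K O]
  19. access X: HIT. Cache (old->new): [X K O]
  20. access O: HIT. Cache (old->new): [X K O]
Total: 12 hits, 8 misses, 5 evictions

Answer: K O X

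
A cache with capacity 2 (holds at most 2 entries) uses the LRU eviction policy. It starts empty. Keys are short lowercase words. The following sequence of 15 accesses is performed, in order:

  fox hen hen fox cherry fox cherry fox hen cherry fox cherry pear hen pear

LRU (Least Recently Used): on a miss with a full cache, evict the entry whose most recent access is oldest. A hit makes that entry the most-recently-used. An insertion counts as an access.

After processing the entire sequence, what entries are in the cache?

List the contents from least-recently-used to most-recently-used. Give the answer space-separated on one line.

LRU simulation (capacity=2):
  1. access fox: MISS. Cache (LRU->MRU): [fox]
  2. access hen: MISS. Cache (LRU->MRU): [fox hen]
  3. access hen: HIT. Cache (LRU->MRU): [fox hen]
  4. access fox: HIT. Cache (LRU->MRU): [hen fox]
  5. access cherry: MISS, evict hen. Cache (LRU->MRU): [fox cherry]
  6. access fox: HIT. Cache (LRU->MRU): [cherry fox]
  7. access cherry: HIT. Cache (LRU->MRU): [fox cherry]
  8. access fox: HIT. Cache (LRU->MRU): [cherry fox]
  9. access hen: MISS, evict cherry. Cache (LRU->MRU): [fox hen]
  10. access cherry: MISS, evict fox. Cache (LRU->MRU): [hen cherry]
  11. access fox: MISS, evict hen. Cache (LRU->MRU): [cherry fox]
  12. access cherry: HIT. Cache (LRU->MRU): [fox cherry]
  13. access pear: MISS, evict fox. Cache (LRU->MRU): [cherry pear]
  14. access hen: MISS, evict cherry. Cache (LRU->MRU): [pear hen]
  15. access pear: HIT. Cache (LRU->MRU): [hen pear]
Total: 7 hits, 8 misses, 6 evictions

Answer: hen pear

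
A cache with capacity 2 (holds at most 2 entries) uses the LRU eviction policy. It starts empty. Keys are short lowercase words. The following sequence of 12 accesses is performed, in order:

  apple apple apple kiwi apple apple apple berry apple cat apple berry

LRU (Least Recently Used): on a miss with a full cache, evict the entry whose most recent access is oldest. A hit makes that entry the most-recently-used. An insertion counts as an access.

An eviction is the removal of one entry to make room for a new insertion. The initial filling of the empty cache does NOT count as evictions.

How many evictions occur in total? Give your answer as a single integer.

Answer: 3

Derivation:
LRU simulation (capacity=2):
  1. access apple: MISS. Cache (LRU->MRU): [apple]
  2. access apple: HIT. Cache (LRU->MRU): [apple]
  3. access apple: HIT. Cache (LRU->MRU): [apple]
  4. access kiwi: MISS. Cache (LRU->MRU): [apple kiwi]
  5. access apple: HIT. Cache (LRU->MRU): [kiwi apple]
  6. access apple: HIT. Cache (LRU->MRU): [kiwi apple]
  7. access apple: HIT. Cache (LRU->MRU): [kiwi apple]
  8. access berry: MISS, evict kiwi. Cache (LRU->MRU): [apple berry]
  9. access apple: HIT. Cache (LRU->MRU): [berry apple]
  10. access cat: MISS, evict berry. Cache (LRU->MRU): [apple cat]
  11. access apple: HIT. Cache (LRU->MRU): [cat apple]
  12. access berry: MISS, evict cat. Cache (LRU->MRU): [apple berry]
Total: 7 hits, 5 misses, 3 evictions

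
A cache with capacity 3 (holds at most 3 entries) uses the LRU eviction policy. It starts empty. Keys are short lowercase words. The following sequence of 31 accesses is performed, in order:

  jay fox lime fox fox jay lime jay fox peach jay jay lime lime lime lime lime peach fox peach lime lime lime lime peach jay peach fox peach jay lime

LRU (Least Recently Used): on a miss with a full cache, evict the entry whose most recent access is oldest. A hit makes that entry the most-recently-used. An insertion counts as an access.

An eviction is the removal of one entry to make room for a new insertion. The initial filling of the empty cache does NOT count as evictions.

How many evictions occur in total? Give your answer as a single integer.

Answer: 6

Derivation:
LRU simulation (capacity=3):
  1. access jay: MISS. Cache (LRU->MRU): [jay]
  2. access fox: MISS. Cache (LRU->MRU): [jay fox]
  3. access lime: MISS. Cache (LRU->MRU): [jay fox lime]
  4. access fox: HIT. Cache (LRU->MRU): [jay lime fox]
  5. access fox: HIT. Cache (LRU->MRU): [jay lime fox]
  6. access jay: HIT. Cache (LRU->MRU): [lime fox jay]
  7. access lime: HIT. Cache (LRU->MRU): [fox jay lime]
  8. access jay: HIT. Cache (LRU->MRU): [fox lime jay]
  9. access fox: HIT. Cache (LRU->MRU): [lime jay fox]
  10. access peach: MISS, evict lime. Cache (LRU->MRU): [jay fox peach]
  11. access jay: HIT. Cache (LRU->MRU): [fox peach jay]
  12. access jay: HIT. Cache (LRU->MRU): [fox peach jay]
  13. access lime: MISS, evict fox. Cache (LRU->MRU): [peach jay lime]
  14. access lime: HIT. Cache (LRU->MRU): [peach jay lime]
  15. access lime: HIT. Cache (LRU->MRU): [peach jay lime]
  16. access lime: HIT. Cache (LRU->MRU): [peach jay lime]
  17. access lime: HIT. Cache (LRU->MRU): [peach jay lime]
  18. access peach: HIT. Cache (LRU->MRU): [jay lime peach]
  19. access fox: MISS, evict jay. Cache (LRU->MRU): [lime peach fox]
  20. access peach: HIT. Cache (LRU->MRU): [lime fox peach]
  21. access lime: HIT. Cache (LRU->MRU): [fox peach lime]
  22. access lime: HIT. Cache (LRU->MRU): [fox peach lime]
  23. access lime: HIT. Cache (LRU->MRU): [fox peach lime]
  24. access lime: HIT. Cache (LRU->MRU): [fox peach lime]
  25. access peach: HIT. Cache (LRU->MRU): [fox lime peach]
  26. access jay: MISS, evict fox. Cache (LRU->MRU): [lime peach jay]
  27. access peach: HIT. Cache (LRU->MRU): [lime jay peach]
  28. access fox: MISS, evict lime. Cache (LRU->MRU): [jay peach fox]
  29. access peach: HIT. Cache (LRU->MRU): [jay fox peach]
  30. access jay: HIT. Cache (LRU->MRU): [fox peach jay]
  31. access lime: MISS, evict fox. Cache (LRU->MRU): [peach jay lime]
Total: 22 hits, 9 misses, 6 evictions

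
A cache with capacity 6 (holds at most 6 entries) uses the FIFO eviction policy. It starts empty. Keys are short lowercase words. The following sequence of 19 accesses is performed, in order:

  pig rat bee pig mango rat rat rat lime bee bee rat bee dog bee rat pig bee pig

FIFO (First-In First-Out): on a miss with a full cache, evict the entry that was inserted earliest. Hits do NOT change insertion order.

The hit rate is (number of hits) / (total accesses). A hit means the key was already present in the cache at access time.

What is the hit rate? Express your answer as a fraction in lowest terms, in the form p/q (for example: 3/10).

Answer: 13/19

Derivation:
FIFO simulation (capacity=6):
  1. access pig: MISS. Cache (old->new): [pig]
  2. access rat: MISS. Cache (old->new): [pig rat]
  3. access bee: MISS. Cache (old->new): [pig rat bee]
  4. access pig: HIT. Cache (old->new): [pig rat bee]
  5. access mango: MISS. Cache (old->new): [pig rat bee mango]
  6. access rat: HIT. Cache (old->new): [pig rat bee mango]
  7. access rat: HIT. Cache (old->new): [pig rat bee mango]
  8. access rat: HIT. Cache (old->new): [pig rat bee mango]
  9. access lime: MISS. Cache (old->new): [pig rat bee mango lime]
  10. access bee: HIT. Cache (old->new): [pig rat bee mango lime]
  11. access bee: HIT. Cache (old->new): [pig rat bee mango lime]
  12. access rat: HIT. Cache (old->new): [pig rat bee mango lime]
  13. access bee: HIT. Cache (old->new): [pig rat bee mango lime]
  14. access dog: MISS. Cache (old->new): [pig rat bee mango lime dog]
  15. access bee: HIT. Cache (old->new): [pig rat bee mango lime dog]
  16. access rat: HIT. Cache (old->new): [pig rat bee mango lime dog]
  17. access pig: HIT. Cache (old->new): [pig rat bee mango lime dog]
  18. access bee: HIT. Cache (old->new): [pig rat bee mango lime dog]
  19. access pig: HIT. Cache (old->new): [pig rat bee mango lime dog]
Total: 13 hits, 6 misses, 0 evictions

Hit rate = 13/19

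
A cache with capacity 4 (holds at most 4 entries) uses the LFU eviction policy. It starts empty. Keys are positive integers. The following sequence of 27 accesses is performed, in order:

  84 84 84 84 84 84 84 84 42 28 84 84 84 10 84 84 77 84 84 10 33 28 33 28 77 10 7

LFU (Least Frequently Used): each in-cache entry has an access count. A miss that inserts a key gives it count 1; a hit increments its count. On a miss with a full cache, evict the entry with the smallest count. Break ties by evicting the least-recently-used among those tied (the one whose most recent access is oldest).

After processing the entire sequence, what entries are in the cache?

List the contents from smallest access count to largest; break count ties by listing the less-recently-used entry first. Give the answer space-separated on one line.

LFU simulation (capacity=4):
  1. access 84: MISS. Cache: [84(c=1)]
  2. access 84: HIT, count now 2. Cache: [84(c=2)]
  3. access 84: HIT, count now 3. Cache: [84(c=3)]
  4. access 84: HIT, count now 4. Cache: [84(c=4)]
  5. access 84: HIT, count now 5. Cache: [84(c=5)]
  6. access 84: HIT, count now 6. Cache: [84(c=6)]
  7. access 84: HIT, count now 7. Cache: [84(c=7)]
  8. access 84: HIT, count now 8. Cache: [84(c=8)]
  9. access 42: MISS. Cache: [42(c=1) 84(c=8)]
  10. access 28: MISS. Cache: [42(c=1) 28(c=1) 84(c=8)]
  11. access 84: HIT, count now 9. Cache: [42(c=1) 28(c=1) 84(c=9)]
  12. access 84: HIT, count now 10. Cache: [42(c=1) 28(c=1) 84(c=10)]
  13. access 84: HIT, count now 11. Cache: [42(c=1) 28(c=1) 84(c=11)]
  14. access 10: MISS. Cache: [42(c=1) 28(c=1) 10(c=1) 84(c=11)]
  15. access 84: HIT, count now 12. Cache: [42(c=1) 28(c=1) 10(c=1) 84(c=12)]
  16. access 84: HIT, count now 13. Cache: [42(c=1) 28(c=1) 10(c=1) 84(c=13)]
  17. access 77: MISS, evict 42(c=1). Cache: [28(c=1) 10(c=1) 77(c=1) 84(c=13)]
  18. access 84: HIT, count now 14. Cache: [28(c=1) 10(c=1) 77(c=1) 84(c=14)]
  19. access 84: HIT, count now 15. Cache: [28(c=1) 10(c=1) 77(c=1) 84(c=15)]
  20. access 10: HIT, count now 2. Cache: [28(c=1) 77(c=1) 10(c=2) 84(c=15)]
  21. access 33: MISS, evict 28(c=1). Cache: [77(c=1) 33(c=1) 10(c=2) 84(c=15)]
  22. access 28: MISS, evict 77(c=1). Cache: [33(c=1) 28(c=1) 10(c=2) 84(c=15)]
  23. access 33: HIT, count now 2. Cache: [28(c=1) 10(c=2) 33(c=2) 84(c=15)]
  24. access 28: HIT, count now 2. Cache: [10(c=2) 33(c=2) 28(c=2) 84(c=15)]
  25. access 77: MISS, evict 10(c=2). Cache: [77(c=1) 33(c=2) 28(c=2) 84(c=15)]
  26. access 10: MISS, evict 77(c=1). Cache: [10(c=1) 33(c=2) 28(c=2) 84(c=15)]
  27. access 7: MISS, evict 10(c=1). Cache: [7(c=1) 33(c=2) 28(c=2) 84(c=15)]
Total: 17 hits, 10 misses, 6 evictions

Answer: 7 33 28 84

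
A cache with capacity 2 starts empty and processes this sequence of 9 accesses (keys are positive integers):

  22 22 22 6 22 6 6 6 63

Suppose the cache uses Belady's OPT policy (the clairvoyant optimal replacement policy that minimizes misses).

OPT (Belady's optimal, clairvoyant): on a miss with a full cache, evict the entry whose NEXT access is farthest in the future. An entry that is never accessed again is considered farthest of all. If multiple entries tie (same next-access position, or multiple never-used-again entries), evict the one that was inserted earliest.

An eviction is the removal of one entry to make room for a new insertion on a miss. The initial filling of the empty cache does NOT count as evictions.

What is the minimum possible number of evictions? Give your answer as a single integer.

OPT (Belady) simulation (capacity=2):
  1. access 22: MISS. Cache: [22]
  2. access 22: HIT. Next use of 22: step 3. Cache: [22]
  3. access 22: HIT. Next use of 22: step 5. Cache: [22]
  4. access 6: MISS. Cache: [22 6]
  5. access 22: HIT. Next use of 22: never. Cache: [22 6]
  6. access 6: HIT. Next use of 6: step 7. Cache: [22 6]
  7. access 6: HIT. Next use of 6: step 8. Cache: [22 6]
  8. access 6: HIT. Next use of 6: never. Cache: [22 6]
  9. access 63: MISS, evict 22 (next use: never). Cache: [6 63]
Total: 6 hits, 3 misses, 1 evictions

Answer: 1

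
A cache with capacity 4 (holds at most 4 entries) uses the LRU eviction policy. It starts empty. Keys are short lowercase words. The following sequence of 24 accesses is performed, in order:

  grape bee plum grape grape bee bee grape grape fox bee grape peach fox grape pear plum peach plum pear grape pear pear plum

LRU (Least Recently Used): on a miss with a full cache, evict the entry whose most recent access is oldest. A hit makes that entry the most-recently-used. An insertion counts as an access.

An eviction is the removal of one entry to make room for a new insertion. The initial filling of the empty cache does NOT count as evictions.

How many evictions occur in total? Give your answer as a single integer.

LRU simulation (capacity=4):
  1. access grape: MISS. Cache (LRU->MRU): [grape]
  2. access bee: MISS. Cache (LRU->MRU): [grape bee]
  3. access plum: MISS. Cache (LRU->MRU): [grape bee plum]
  4. access grape: HIT. Cache (LRU->MRU): [bee plum grape]
  5. access grape: HIT. Cache (LRU->MRU): [bee plum grape]
  6. access bee: HIT. Cache (LRU->MRU): [plum grape bee]
  7. access bee: HIT. Cache (LRU->MRU): [plum grape bee]
  8. access grape: HIT. Cache (LRU->MRU): [plum bee grape]
  9. access grape: HIT. Cache (LRU->MRU): [plum bee grape]
  10. access fox: MISS. Cache (LRU->MRU): [plum bee grape fox]
  11. access bee: HIT. Cache (LRU->MRU): [plum grape fox bee]
  12. access grape: HIT. Cache (LRU->MRU): [plum fox bee grape]
  13. access peach: MISS, evict plum. Cache (LRU->MRU): [fox bee grape peach]
  14. access fox: HIT. Cache (LRU->MRU): [bee grape peach fox]
  15. access grape: HIT. Cache (LRU->MRU): [bee peach fox grape]
  16. access pear: MISS, evict bee. Cache (LRU->MRU): [peach fox grape pear]
  17. access plum: MISS, evict peach. Cache (LRU->MRU): [fox grape pear plum]
  18. access peach: MISS, evict fox. Cache (LRU->MRU): [grape pear plum peach]
  19. access plum: HIT. Cache (LRU->MRU): [grape pear peach plum]
  20. access pear: HIT. Cache (LRU->MRU): [grape peach plum pear]
  21. access grape: HIT. Cache (LRU->MRU): [peach plum pear grape]
  22. access pear: HIT. Cache (LRU->MRU): [peach plum grape pear]
  23. access pear: HIT. Cache (LRU->MRU): [peach plum grape pear]
  24. access plum: HIT. Cache (LRU->MRU): [peach grape pear plum]
Total: 16 hits, 8 misses, 4 evictions

Answer: 4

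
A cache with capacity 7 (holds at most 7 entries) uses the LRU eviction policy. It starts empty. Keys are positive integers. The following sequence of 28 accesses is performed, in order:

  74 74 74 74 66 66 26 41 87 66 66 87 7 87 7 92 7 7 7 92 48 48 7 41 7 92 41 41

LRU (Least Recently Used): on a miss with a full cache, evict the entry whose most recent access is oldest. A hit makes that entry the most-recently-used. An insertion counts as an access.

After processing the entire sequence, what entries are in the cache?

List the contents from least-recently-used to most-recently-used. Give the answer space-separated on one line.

Answer: 26 66 87 48 7 92 41

Derivation:
LRU simulation (capacity=7):
  1. access 74: MISS. Cache (LRU->MRU): [74]
  2. access 74: HIT. Cache (LRU->MRU): [74]
  3. access 74: HIT. Cache (LRU->MRU): [74]
  4. access 74: HIT. Cache (LRU->MRU): [74]
  5. access 66: MISS. Cache (LRU->MRU): [74 66]
  6. access 66: HIT. Cache (LRU->MRU): [74 66]
  7. access 26: MISS. Cache (LRU->MRU): [74 66 26]
  8. access 41: MISS. Cache (LRU->MRU): [74 66 26 41]
  9. access 87: MISS. Cache (LRU->MRU): [74 66 26 41 87]
  10. access 66: HIT. Cache (LRU->MRU): [74 26 41 87 66]
  11. access 66: HIT. Cache (LRU->MRU): [74 26 41 87 66]
  12. access 87: HIT. Cache (LRU->MRU): [74 26 41 66 87]
  13. access 7: MISS. Cache (LRU->MRU): [74 26 41 66 87 7]
  14. access 87: HIT. Cache (LRU->MRU): [74 26 41 66 7 87]
  15. access 7: HIT. Cache (LRU->MRU): [74 26 41 66 87 7]
  16. access 92: MISS. Cache (LRU->MRU): [74 26 41 66 87 7 92]
  17. access 7: HIT. Cache (LRU->MRU): [74 26 41 66 87 92 7]
  18. access 7: HIT. Cache (LRU->MRU): [74 26 41 66 87 92 7]
  19. access 7: HIT. Cache (LRU->MRU): [74 26 41 66 87 92 7]
  20. access 92: HIT. Cache (LRU->MRU): [74 26 41 66 87 7 92]
  21. access 48: MISS, evict 74. Cache (LRU->MRU): [26 41 66 87 7 92 48]
  22. access 48: HIT. Cache (LRU->MRU): [26 41 66 87 7 92 48]
  23. access 7: HIT. Cache (LRU->MRU): [26 41 66 87 92 48 7]
  24. access 41: HIT. Cache (LRU->MRU): [26 66 87 92 48 7 41]
  25. access 7: HIT. Cache (LRU->MRU): [26 66 87 92 48 41 7]
  26. access 92: HIT. Cache (LRU->MRU): [26 66 87 48 41 7 92]
  27. access 41: HIT. Cache (LRU->MRU): [26 66 87 48 7 92 41]
  28. access 41: HIT. Cache (LRU->MRU): [26 66 87 48 7 92 41]
Total: 20 hits, 8 misses, 1 evictions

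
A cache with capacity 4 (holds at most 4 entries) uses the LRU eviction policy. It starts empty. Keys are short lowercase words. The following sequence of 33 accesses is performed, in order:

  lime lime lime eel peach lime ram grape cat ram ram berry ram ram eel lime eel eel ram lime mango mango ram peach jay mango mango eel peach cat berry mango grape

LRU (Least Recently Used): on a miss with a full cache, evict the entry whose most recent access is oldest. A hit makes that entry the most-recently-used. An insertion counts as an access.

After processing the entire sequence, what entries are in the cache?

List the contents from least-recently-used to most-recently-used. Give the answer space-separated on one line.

LRU simulation (capacity=4):
  1. access lime: MISS. Cache (LRU->MRU): [lime]
  2. access lime: HIT. Cache (LRU->MRU): [lime]
  3. access lime: HIT. Cache (LRU->MRU): [lime]
  4. access eel: MISS. Cache (LRU->MRU): [lime eel]
  5. access peach: MISS. Cache (LRU->MRU): [lime eel peach]
  6. access lime: HIT. Cache (LRU->MRU): [eel peach lime]
  7. access ram: MISS. Cache (LRU->MRU): [eel peach lime ram]
  8. access grape: MISS, evict eel. Cache (LRU->MRU): [peach lime ram grape]
  9. access cat: MISS, evict peach. Cache (LRU->MRU): [lime ram grape cat]
  10. access ram: HIT. Cache (LRU->MRU): [lime grape cat ram]
  11. access ram: HIT. Cache (LRU->MRU): [lime grape cat ram]
  12. access berry: MISS, evict lime. Cache (LRU->MRU): [grape cat ram berry]
  13. access ram: HIT. Cache (LRU->MRU): [grape cat berry ram]
  14. access ram: HIT. Cache (LRU->MRU): [grape cat berry ram]
  15. access eel: MISS, evict grape. Cache (LRU->MRU): [cat berry ram eel]
  16. access lime: MISS, evict cat. Cache (LRU->MRU): [berry ram eel lime]
  17. access eel: HIT. Cache (LRU->MRU): [berry ram lime eel]
  18. access eel: HIT. Cache (LRU->MRU): [berry ram lime eel]
  19. access ram: HIT. Cache (LRU->MRU): [berry lime eel ram]
  20. access lime: HIT. Cache (LRU->MRU): [berry eel ram lime]
  21. access mango: MISS, evict berry. Cache (LRU->MRU): [eel ram lime mango]
  22. access mango: HIT. Cache (LRU->MRU): [eel ram lime mango]
  23. access ram: HIT. Cache (LRU->MRU): [eel lime mango ram]
  24. access peach: MISS, evict eel. Cache (LRU->MRU): [lime mango ram peach]
  25. access jay: MISS, evict lime. Cache (LRU->MRU): [mango ram peach jay]
  26. access mango: HIT. Cache (LRU->MRU): [ram peach jay mango]
  27. access mango: HIT. Cache (LRU->MRU): [ram peach jay mango]
  28. access eel: MISS, evict ram. Cache (LRU->MRU): [peach jay mango eel]
  29. access peach: HIT. Cache (LRU->MRU): [jay mango eel peach]
  30. access cat: MISS, evict jay. Cache (LRU->MRU): [mango eel peach cat]
  31. access berry: MISS, evict mango. Cache (LRU->MRU): [eel peach cat berry]
  32. access mango: MISS, evict eel. Cache (LRU->MRU): [peach cat berry mango]
  33. access grape: MISS, evict peach. Cache (LRU->MRU): [cat berry mango grape]
Total: 16 hits, 17 misses, 13 evictions

Answer: cat berry mango grape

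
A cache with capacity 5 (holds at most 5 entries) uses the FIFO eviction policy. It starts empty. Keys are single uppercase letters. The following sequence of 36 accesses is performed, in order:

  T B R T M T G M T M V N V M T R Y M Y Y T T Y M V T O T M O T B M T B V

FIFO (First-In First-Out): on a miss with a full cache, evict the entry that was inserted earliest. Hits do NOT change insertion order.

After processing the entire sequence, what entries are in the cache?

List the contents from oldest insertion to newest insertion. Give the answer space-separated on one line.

Answer: M V O T B

Derivation:
FIFO simulation (capacity=5):
  1. access T: MISS. Cache (old->new): [T]
  2. access B: MISS. Cache (old->new): [T B]
  3. access R: MISS. Cache (old->new): [T B R]
  4. access T: HIT. Cache (old->new): [T B R]
  5. access M: MISS. Cache (old->new): [T B R M]
  6. access T: HIT. Cache (old->new): [T B R M]
  7. access G: MISS. Cache (old->new): [T B R M G]
  8. access M: HIT. Cache (old->new): [T B R M G]
  9. access T: HIT. Cache (old->new): [T B R M G]
  10. access M: HIT. Cache (old->new): [T B R M G]
  11. access V: MISS, evict T. Cache (old->new): [B R M G V]
  12. access N: MISS, evict B. Cache (old->new): [R M G V N]
  13. access V: HIT. Cache (old->new): [R M G V N]
  14. access M: HIT. Cache (old->new): [R M G V N]
  15. access T: MISS, evict R. Cache (old->new): [M G V N T]
  16. access R: MISS, evict M. Cache (old->new): [G V N T R]
  17. access Y: MISS, evict G. Cache (old->new): [V N T R Y]
  18. access M: MISS, evict V. Cache (old->new): [N T R Y M]
  19. access Y: HIT. Cache (old->new): [N T R Y M]
  20. access Y: HIT. Cache (old->new): [N T R Y M]
  21. access T: HIT. Cache (old->new): [N T R Y M]
  22. access T: HIT. Cache (old->new): [N T R Y M]
  23. access Y: HIT. Cache (old->new): [N T R Y M]
  24. access M: HIT. Cache (old->new): [N T R Y M]
  25. access V: MISS, evict N. Cache (old->new): [T R Y M V]
  26. access T: HIT. Cache (old->new): [T R Y M V]
  27. access O: MISS, evict T. Cache (old->new): [R Y M V O]
  28. access T: MISS, evict R. Cache (old->new): [Y M V O T]
  29. access M: HIT. Cache (old->new): [Y M V O T]
  30. access O: HIT. Cache (old->new): [Y M V O T]
  31. access T: HIT. Cache (old->new): [Y M V O T]
  32. access B: MISS, evict Y. Cache (old->new): [M V O T B]
  33. access M: HIT. Cache (old->new): [M V O T B]
  34. access T: HIT. Cache (old->new): [M V O T B]
  35. access B: HIT. Cache (old->new): [M V O T B]
  36. access V: HIT. Cache (old->new): [M V O T B]
Total: 21 hits, 15 misses, 10 evictions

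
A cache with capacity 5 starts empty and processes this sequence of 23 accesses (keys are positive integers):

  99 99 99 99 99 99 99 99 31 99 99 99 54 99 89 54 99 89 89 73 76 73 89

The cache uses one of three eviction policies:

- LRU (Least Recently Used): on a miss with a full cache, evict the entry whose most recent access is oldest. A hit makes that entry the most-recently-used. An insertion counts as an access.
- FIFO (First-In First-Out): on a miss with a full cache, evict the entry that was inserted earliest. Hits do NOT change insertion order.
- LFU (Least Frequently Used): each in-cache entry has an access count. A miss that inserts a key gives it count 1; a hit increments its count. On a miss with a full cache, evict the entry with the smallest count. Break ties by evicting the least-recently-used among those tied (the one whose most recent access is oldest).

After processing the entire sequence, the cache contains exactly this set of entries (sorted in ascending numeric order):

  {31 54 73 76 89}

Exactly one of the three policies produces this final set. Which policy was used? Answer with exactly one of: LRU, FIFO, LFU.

Simulating under each policy and comparing final sets:
  LRU: final set = {54 73 76 89 99} -> differs
  FIFO: final set = {31 54 73 76 89} -> MATCHES target
  LFU: final set = {54 73 76 89 99} -> differs
Only FIFO produces the target set.

Answer: FIFO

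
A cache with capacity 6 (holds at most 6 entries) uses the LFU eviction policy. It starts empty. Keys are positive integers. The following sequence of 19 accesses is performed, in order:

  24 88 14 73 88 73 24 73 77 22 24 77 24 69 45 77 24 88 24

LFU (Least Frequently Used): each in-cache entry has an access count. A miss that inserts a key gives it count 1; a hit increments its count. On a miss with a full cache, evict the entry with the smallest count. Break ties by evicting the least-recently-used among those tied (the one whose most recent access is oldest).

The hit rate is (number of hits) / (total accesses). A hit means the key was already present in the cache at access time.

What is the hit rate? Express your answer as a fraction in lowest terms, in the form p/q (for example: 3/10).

LFU simulation (capacity=6):
  1. access 24: MISS. Cache: [24(c=1)]
  2. access 88: MISS. Cache: [24(c=1) 88(c=1)]
  3. access 14: MISS. Cache: [24(c=1) 88(c=1) 14(c=1)]
  4. access 73: MISS. Cache: [24(c=1) 88(c=1) 14(c=1) 73(c=1)]
  5. access 88: HIT, count now 2. Cache: [24(c=1) 14(c=1) 73(c=1) 88(c=2)]
  6. access 73: HIT, count now 2. Cache: [24(c=1) 14(c=1) 88(c=2) 73(c=2)]
  7. access 24: HIT, count now 2. Cache: [14(c=1) 88(c=2) 73(c=2) 24(c=2)]
  8. access 73: HIT, count now 3. Cache: [14(c=1) 88(c=2) 24(c=2) 73(c=3)]
  9. access 77: MISS. Cache: [14(c=1) 77(c=1) 88(c=2) 24(c=2) 73(c=3)]
  10. access 22: MISS. Cache: [14(c=1) 77(c=1) 22(c=1) 88(c=2) 24(c=2) 73(c=3)]
  11. access 24: HIT, count now 3. Cache: [14(c=1) 77(c=1) 22(c=1) 88(c=2) 73(c=3) 24(c=3)]
  12. access 77: HIT, count now 2. Cache: [14(c=1) 22(c=1) 88(c=2) 77(c=2) 73(c=3) 24(c=3)]
  13. access 24: HIT, count now 4. Cache: [14(c=1) 22(c=1) 88(c=2) 77(c=2) 73(c=3) 24(c=4)]
  14. access 69: MISS, evict 14(c=1). Cache: [22(c=1) 69(c=1) 88(c=2) 77(c=2) 73(c=3) 24(c=4)]
  15. access 45: MISS, evict 22(c=1). Cache: [69(c=1) 45(c=1) 88(c=2) 77(c=2) 73(c=3) 24(c=4)]
  16. access 77: HIT, count now 3. Cache: [69(c=1) 45(c=1) 88(c=2) 73(c=3) 77(c=3) 24(c=4)]
  17. access 24: HIT, count now 5. Cache: [69(c=1) 45(c=1) 88(c=2) 73(c=3) 77(c=3) 24(c=5)]
  18. access 88: HIT, count now 3. Cache: [69(c=1) 45(c=1) 73(c=3) 77(c=3) 88(c=3) 24(c=5)]
  19. access 24: HIT, count now 6. Cache: [69(c=1) 45(c=1) 73(c=3) 77(c=3) 88(c=3) 24(c=6)]
Total: 11 hits, 8 misses, 2 evictions

Hit rate = 11/19

Answer: 11/19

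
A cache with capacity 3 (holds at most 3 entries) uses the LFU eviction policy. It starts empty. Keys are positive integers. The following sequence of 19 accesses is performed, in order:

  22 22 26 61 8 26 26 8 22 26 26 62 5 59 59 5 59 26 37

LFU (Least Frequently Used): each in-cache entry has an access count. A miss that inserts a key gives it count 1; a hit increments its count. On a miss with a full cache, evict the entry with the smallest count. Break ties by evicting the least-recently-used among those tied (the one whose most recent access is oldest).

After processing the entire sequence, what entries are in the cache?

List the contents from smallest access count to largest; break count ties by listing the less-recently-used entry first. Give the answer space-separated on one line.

LFU simulation (capacity=3):
  1. access 22: MISS. Cache: [22(c=1)]
  2. access 22: HIT, count now 2. Cache: [22(c=2)]
  3. access 26: MISS. Cache: [26(c=1) 22(c=2)]
  4. access 61: MISS. Cache: [26(c=1) 61(c=1) 22(c=2)]
  5. access 8: MISS, evict 26(c=1). Cache: [61(c=1) 8(c=1) 22(c=2)]
  6. access 26: MISS, evict 61(c=1). Cache: [8(c=1) 26(c=1) 22(c=2)]
  7. access 26: HIT, count now 2. Cache: [8(c=1) 22(c=2) 26(c=2)]
  8. access 8: HIT, count now 2. Cache: [22(c=2) 26(c=2) 8(c=2)]
  9. access 22: HIT, count now 3. Cache: [26(c=2) 8(c=2) 22(c=3)]
  10. access 26: HIT, count now 3. Cache: [8(c=2) 22(c=3) 26(c=3)]
  11. access 26: HIT, count now 4. Cache: [8(c=2) 22(c=3) 26(c=4)]
  12. access 62: MISS, evict 8(c=2). Cache: [62(c=1) 22(c=3) 26(c=4)]
  13. access 5: MISS, evict 62(c=1). Cache: [5(c=1) 22(c=3) 26(c=4)]
  14. access 59: MISS, evict 5(c=1). Cache: [59(c=1) 22(c=3) 26(c=4)]
  15. access 59: HIT, count now 2. Cache: [59(c=2) 22(c=3) 26(c=4)]
  16. access 5: MISS, evict 59(c=2). Cache: [5(c=1) 22(c=3) 26(c=4)]
  17. access 59: MISS, evict 5(c=1). Cache: [59(c=1) 22(c=3) 26(c=4)]
  18. access 26: HIT, count now 5. Cache: [59(c=1) 22(c=3) 26(c=5)]
  19. access 37: MISS, evict 59(c=1). Cache: [37(c=1) 22(c=3) 26(c=5)]
Total: 8 hits, 11 misses, 8 evictions

Answer: 37 22 26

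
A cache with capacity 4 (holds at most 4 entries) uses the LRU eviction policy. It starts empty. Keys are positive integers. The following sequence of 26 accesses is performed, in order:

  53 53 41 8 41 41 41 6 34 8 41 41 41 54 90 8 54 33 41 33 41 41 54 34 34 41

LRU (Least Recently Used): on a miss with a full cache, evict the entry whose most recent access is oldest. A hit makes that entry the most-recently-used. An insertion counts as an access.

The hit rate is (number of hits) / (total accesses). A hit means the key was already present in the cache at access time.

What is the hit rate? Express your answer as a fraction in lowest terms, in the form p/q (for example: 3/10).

Answer: 8/13

Derivation:
LRU simulation (capacity=4):
  1. access 53: MISS. Cache (LRU->MRU): [53]
  2. access 53: HIT. Cache (LRU->MRU): [53]
  3. access 41: MISS. Cache (LRU->MRU): [53 41]
  4. access 8: MISS. Cache (LRU->MRU): [53 41 8]
  5. access 41: HIT. Cache (LRU->MRU): [53 8 41]
  6. access 41: HIT. Cache (LRU->MRU): [53 8 41]
  7. access 41: HIT. Cache (LRU->MRU): [53 8 41]
  8. access 6: MISS. Cache (LRU->MRU): [53 8 41 6]
  9. access 34: MISS, evict 53. Cache (LRU->MRU): [8 41 6 34]
  10. access 8: HIT. Cache (LRU->MRU): [41 6 34 8]
  11. access 41: HIT. Cache (LRU->MRU): [6 34 8 41]
  12. access 41: HIT. Cache (LRU->MRU): [6 34 8 41]
  13. access 41: HIT. Cache (LRU->MRU): [6 34 8 41]
  14. access 54: MISS, evict 6. Cache (LRU->MRU): [34 8 41 54]
  15. access 90: MISS, evict 34. Cache (LRU->MRU): [8 41 54 90]
  16. access 8: HIT. Cache (LRU->MRU): [41 54 90 8]
  17. access 54: HIT. Cache (LRU->MRU): [41 90 8 54]
  18. access 33: MISS, evict 41. Cache (LRU->MRU): [90 8 54 33]
  19. access 41: MISS, evict 90. Cache (LRU->MRU): [8 54 33 41]
  20. access 33: HIT. Cache (LRU->MRU): [8 54 41 33]
  21. access 41: HIT. Cache (LRU->MRU): [8 54 33 41]
  22. access 41: HIT. Cache (LRU->MRU): [8 54 33 41]
  23. access 54: HIT. Cache (LRU->MRU): [8 33 41 54]
  24. access 34: MISS, evict 8. Cache (LRU->MRU): [33 41 54 34]
  25. access 34: HIT. Cache (LRU->MRU): [33 41 54 34]
  26. access 41: HIT. Cache (LRU->MRU): [33 54 34 41]
Total: 16 hits, 10 misses, 6 evictions

Hit rate = 16/26 = 8/13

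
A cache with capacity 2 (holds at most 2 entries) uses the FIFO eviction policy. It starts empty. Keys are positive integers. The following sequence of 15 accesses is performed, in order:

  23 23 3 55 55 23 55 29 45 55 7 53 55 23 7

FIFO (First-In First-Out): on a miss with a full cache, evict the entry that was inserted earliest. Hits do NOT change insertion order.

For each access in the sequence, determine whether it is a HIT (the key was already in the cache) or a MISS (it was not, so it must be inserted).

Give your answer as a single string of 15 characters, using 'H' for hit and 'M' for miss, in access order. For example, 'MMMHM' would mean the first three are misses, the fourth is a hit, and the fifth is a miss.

FIFO simulation (capacity=2):
  1. access 23: MISS. Cache (old->new): [23]
  2. access 23: HIT. Cache (old->new): [23]
  3. access 3: MISS. Cache (old->new): [23 3]
  4. access 55: MISS, evict 23. Cache (old->new): [3 55]
  5. access 55: HIT. Cache (old->new): [3 55]
  6. access 23: MISS, evict 3. Cache (old->new): [55 23]
  7. access 55: HIT. Cache (old->new): [55 23]
  8. access 29: MISS, evict 55. Cache (old->new): [23 29]
  9. access 45: MISS, evict 23. Cache (old->new): [29 45]
  10. access 55: MISS, evict 29. Cache (old->new): [45 55]
  11. access 7: MISS, evict 45. Cache (old->new): [55 7]
  12. access 53: MISS, evict 55. Cache (old->new): [7 53]
  13. access 55: MISS, evict 7. Cache (old->new): [53 55]
  14. access 23: MISS, evict 53. Cache (old->new): [55 23]
  15. access 7: MISS, evict 55. Cache (old->new): [23 7]
Total: 3 hits, 12 misses, 10 evictions

Answer: MHMMHMHMMMMMMMM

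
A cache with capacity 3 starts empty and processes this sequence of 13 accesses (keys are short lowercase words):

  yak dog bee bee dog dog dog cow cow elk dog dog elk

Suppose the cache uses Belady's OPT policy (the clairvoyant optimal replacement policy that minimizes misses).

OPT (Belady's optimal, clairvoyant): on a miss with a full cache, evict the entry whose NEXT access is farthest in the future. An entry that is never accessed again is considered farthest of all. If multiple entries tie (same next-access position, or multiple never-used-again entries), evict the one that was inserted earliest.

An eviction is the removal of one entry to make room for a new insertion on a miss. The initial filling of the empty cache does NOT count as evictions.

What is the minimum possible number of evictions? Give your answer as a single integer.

OPT (Belady) simulation (capacity=3):
  1. access yak: MISS. Cache: [yak]
  2. access dog: MISS. Cache: [yak dog]
  3. access bee: MISS. Cache: [yak dog bee]
  4. access bee: HIT. Next use of bee: never. Cache: [yak dog bee]
  5. access dog: HIT. Next use of dog: step 6. Cache: [yak dog bee]
  6. access dog: HIT. Next use of dog: step 7. Cache: [yak dog bee]
  7. access dog: HIT. Next use of dog: step 11. Cache: [yak dog bee]
  8. access cow: MISS, evict yak (next use: never). Cache: [dog bee cow]
  9. access cow: HIT. Next use of cow: never. Cache: [dog bee cow]
  10. access elk: MISS, evict bee (next use: never). Cache: [dog cow elk]
  11. access dog: HIT. Next use of dog: step 12. Cache: [dog cow elk]
  12. access dog: HIT. Next use of dog: never. Cache: [dog cow elk]
  13. access elk: HIT. Next use of elk: never. Cache: [dog cow elk]
Total: 8 hits, 5 misses, 2 evictions

Answer: 2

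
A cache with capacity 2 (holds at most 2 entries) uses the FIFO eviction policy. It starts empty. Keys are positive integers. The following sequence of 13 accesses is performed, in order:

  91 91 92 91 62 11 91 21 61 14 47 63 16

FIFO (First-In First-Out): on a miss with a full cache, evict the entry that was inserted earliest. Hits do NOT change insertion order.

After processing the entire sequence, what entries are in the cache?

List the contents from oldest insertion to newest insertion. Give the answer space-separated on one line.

Answer: 63 16

Derivation:
FIFO simulation (capacity=2):
  1. access 91: MISS. Cache (old->new): [91]
  2. access 91: HIT. Cache (old->new): [91]
  3. access 92: MISS. Cache (old->new): [91 92]
  4. access 91: HIT. Cache (old->new): [91 92]
  5. access 62: MISS, evict 91. Cache (old->new): [92 62]
  6. access 11: MISS, evict 92. Cache (old->new): [62 11]
  7. access 91: MISS, evict 62. Cache (old->new): [11 91]
  8. access 21: MISS, evict 11. Cache (old->new): [91 21]
  9. access 61: MISS, evict 91. Cache (old->new): [21 61]
  10. access 14: MISS, evict 21. Cache (old->new): [61 14]
  11. access 47: MISS, evict 61. Cache (old->new): [14 47]
  12. access 63: MISS, evict 14. Cache (old->new): [47 63]
  13. access 16: MISS, evict 47. Cache (old->new): [63 16]
Total: 2 hits, 11 misses, 9 evictions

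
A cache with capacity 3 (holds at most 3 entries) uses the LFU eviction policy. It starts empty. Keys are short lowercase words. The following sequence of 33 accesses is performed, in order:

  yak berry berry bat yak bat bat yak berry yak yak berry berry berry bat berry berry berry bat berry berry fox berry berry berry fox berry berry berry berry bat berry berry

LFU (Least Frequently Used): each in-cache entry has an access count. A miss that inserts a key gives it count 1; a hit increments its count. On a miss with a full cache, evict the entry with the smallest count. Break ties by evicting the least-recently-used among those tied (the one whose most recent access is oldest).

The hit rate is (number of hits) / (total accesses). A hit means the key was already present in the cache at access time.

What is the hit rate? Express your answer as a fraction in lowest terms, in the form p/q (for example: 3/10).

LFU simulation (capacity=3):
  1. access yak: MISS. Cache: [yak(c=1)]
  2. access berry: MISS. Cache: [yak(c=1) berry(c=1)]
  3. access berry: HIT, count now 2. Cache: [yak(c=1) berry(c=2)]
  4. access bat: MISS. Cache: [yak(c=1) bat(c=1) berry(c=2)]
  5. access yak: HIT, count now 2. Cache: [bat(c=1) berry(c=2) yak(c=2)]
  6. access bat: HIT, count now 2. Cache: [berry(c=2) yak(c=2) bat(c=2)]
  7. access bat: HIT, count now 3. Cache: [berry(c=2) yak(c=2) bat(c=3)]
  8. access yak: HIT, count now 3. Cache: [berry(c=2) bat(c=3) yak(c=3)]
  9. access berry: HIT, count now 3. Cache: [bat(c=3) yak(c=3) berry(c=3)]
  10. access yak: HIT, count now 4. Cache: [bat(c=3) berry(c=3) yak(c=4)]
  11. access yak: HIT, count now 5. Cache: [bat(c=3) berry(c=3) yak(c=5)]
  12. access berry: HIT, count now 4. Cache: [bat(c=3) berry(c=4) yak(c=5)]
  13. access berry: HIT, count now 5. Cache: [bat(c=3) yak(c=5) berry(c=5)]
  14. access berry: HIT, count now 6. Cache: [bat(c=3) yak(c=5) berry(c=6)]
  15. access bat: HIT, count now 4. Cache: [bat(c=4) yak(c=5) berry(c=6)]
  16. access berry: HIT, count now 7. Cache: [bat(c=4) yak(c=5) berry(c=7)]
  17. access berry: HIT, count now 8. Cache: [bat(c=4) yak(c=5) berry(c=8)]
  18. access berry: HIT, count now 9. Cache: [bat(c=4) yak(c=5) berry(c=9)]
  19. access bat: HIT, count now 5. Cache: [yak(c=5) bat(c=5) berry(c=9)]
  20. access berry: HIT, count now 10. Cache: [yak(c=5) bat(c=5) berry(c=10)]
  21. access berry: HIT, count now 11. Cache: [yak(c=5) bat(c=5) berry(c=11)]
  22. access fox: MISS, evict yak(c=5). Cache: [fox(c=1) bat(c=5) berry(c=11)]
  23. access berry: HIT, count now 12. Cache: [fox(c=1) bat(c=5) berry(c=12)]
  24. access berry: HIT, count now 13. Cache: [fox(c=1) bat(c=5) berry(c=13)]
  25. access berry: HIT, count now 14. Cache: [fox(c=1) bat(c=5) berry(c=14)]
  26. access fox: HIT, count now 2. Cache: [fox(c=2) bat(c=5) berry(c=14)]
  27. access berry: HIT, count now 15. Cache: [fox(c=2) bat(c=5) berry(c=15)]
  28. access berry: HIT, count now 16. Cache: [fox(c=2) bat(c=5) berry(c=16)]
  29. access berry: HIT, count now 17. Cache: [fox(c=2) bat(c=5) berry(c=17)]
  30. access berry: HIT, count now 18. Cache: [fox(c=2) bat(c=5) berry(c=18)]
  31. access bat: HIT, count now 6. Cache: [fox(c=2) bat(c=6) berry(c=18)]
  32. access berry: HIT, count now 19. Cache: [fox(c=2) bat(c=6) berry(c=19)]
  33. access berry: HIT, count now 20. Cache: [fox(c=2) bat(c=6) berry(c=20)]
Total: 29 hits, 4 misses, 1 evictions

Hit rate = 29/33

Answer: 29/33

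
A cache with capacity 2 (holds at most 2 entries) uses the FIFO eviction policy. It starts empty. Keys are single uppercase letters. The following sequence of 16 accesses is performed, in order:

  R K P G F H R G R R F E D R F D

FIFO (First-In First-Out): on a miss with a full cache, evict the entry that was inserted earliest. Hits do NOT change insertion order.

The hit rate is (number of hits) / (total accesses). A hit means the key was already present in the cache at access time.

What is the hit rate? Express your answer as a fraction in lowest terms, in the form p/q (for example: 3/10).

Answer: 1/8

Derivation:
FIFO simulation (capacity=2):
  1. access R: MISS. Cache (old->new): [R]
  2. access K: MISS. Cache (old->new): [R K]
  3. access P: MISS, evict R. Cache (old->new): [K P]
  4. access G: MISS, evict K. Cache (old->new): [P G]
  5. access F: MISS, evict P. Cache (old->new): [G F]
  6. access H: MISS, evict G. Cache (old->new): [F H]
  7. access R: MISS, evict F. Cache (old->new): [H R]
  8. access G: MISS, evict H. Cache (old->new): [R G]
  9. access R: HIT. Cache (old->new): [R G]
  10. access R: HIT. Cache (old->new): [R G]
  11. access F: MISS, evict R. Cache (old->new): [G F]
  12. access E: MISS, evict G. Cache (old->new): [F E]
  13. access D: MISS, evict F. Cache (old->new): [E D]
  14. access R: MISS, evict E. Cache (old->new): [D R]
  15. access F: MISS, evict D. Cache (old->new): [R F]
  16. access D: MISS, evict R. Cache (old->new): [F D]
Total: 2 hits, 14 misses, 12 evictions

Hit rate = 2/16 = 1/8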